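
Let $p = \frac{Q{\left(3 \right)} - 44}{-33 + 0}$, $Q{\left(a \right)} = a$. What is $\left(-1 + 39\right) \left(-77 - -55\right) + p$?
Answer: $- \frac{27547}{33} \approx -834.76$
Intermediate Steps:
$p = \frac{41}{33}$ ($p = \frac{3 - 44}{-33 + 0} = - \frac{41}{-33} = \left(-41\right) \left(- \frac{1}{33}\right) = \frac{41}{33} \approx 1.2424$)
$\left(-1 + 39\right) \left(-77 - -55\right) + p = \left(-1 + 39\right) \left(-77 - -55\right) + \frac{41}{33} = 38 \left(-77 + 55\right) + \frac{41}{33} = 38 \left(-22\right) + \frac{41}{33} = -836 + \frac{41}{33} = - \frac{27547}{33}$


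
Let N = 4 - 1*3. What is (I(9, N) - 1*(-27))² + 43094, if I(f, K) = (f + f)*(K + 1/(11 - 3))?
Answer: 725225/16 ≈ 45327.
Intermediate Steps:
N = 1 (N = 4 - 3 = 1)
I(f, K) = 2*f*(⅛ + K) (I(f, K) = (2*f)*(K + 1/8) = (2*f)*(K + ⅛) = (2*f)*(⅛ + K) = 2*f*(⅛ + K))
(I(9, N) - 1*(-27))² + 43094 = ((¼)*9*(1 + 8*1) - 1*(-27))² + 43094 = ((¼)*9*(1 + 8) + 27)² + 43094 = ((¼)*9*9 + 27)² + 43094 = (81/4 + 27)² + 43094 = (189/4)² + 43094 = 35721/16 + 43094 = 725225/16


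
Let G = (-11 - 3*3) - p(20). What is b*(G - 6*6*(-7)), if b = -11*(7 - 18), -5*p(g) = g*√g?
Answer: 28072 + 968*√5 ≈ 30237.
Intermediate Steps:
p(g) = -g^(3/2)/5 (p(g) = -g*√g/5 = -g^(3/2)/5)
G = -20 + 8*√5 (G = (-11 - 3*3) - (-1)*20^(3/2)/5 = (-11 - 9) - (-1)*40*√5/5 = -20 - (-8)*√5 = -20 + 8*√5 ≈ -2.1115)
b = 121 (b = -11*(-11) = 121)
b*(G - 6*6*(-7)) = 121*((-20 + 8*√5) - 6*6*(-7)) = 121*((-20 + 8*√5) - 36*(-7)) = 121*((-20 + 8*√5) + 252) = 121*(232 + 8*√5) = 28072 + 968*√5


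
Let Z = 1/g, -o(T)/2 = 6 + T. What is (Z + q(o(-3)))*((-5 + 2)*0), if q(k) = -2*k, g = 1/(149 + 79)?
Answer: 0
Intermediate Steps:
g = 1/228 ≈ 0.0043860
o(T) = -12 - 2*T (o(T) = -2*(6 + T) = -12 - 2*T)
Z = 228 (Z = 1/(1/228) = 228)
(Z + q(o(-3)))*((-5 + 2)*0) = (228 - 2*(-12 - 2*(-3)))*((-5 + 2)*0) = (228 - 2*(-12 + 6))*(-3*0) = (228 - 2*(-6))*0 = (228 + 12)*0 = 240*0 = 0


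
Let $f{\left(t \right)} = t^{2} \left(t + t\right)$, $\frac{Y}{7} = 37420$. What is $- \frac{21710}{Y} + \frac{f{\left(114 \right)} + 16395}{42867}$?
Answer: $\frac{25983837815}{374286066} \approx 69.422$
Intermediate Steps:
$Y = 261940$ ($Y = 7 \cdot 37420 = 261940$)
$f{\left(t \right)} = 2 t^{3}$ ($f{\left(t \right)} = t^{2} \cdot 2 t = 2 t^{3}$)
$- \frac{21710}{Y} + \frac{f{\left(114 \right)} + 16395}{42867} = - \frac{21710}{261940} + \frac{2 \cdot 114^{3} + 16395}{42867} = \left(-21710\right) \frac{1}{261940} + \left(2 \cdot 1481544 + 16395\right) \frac{1}{42867} = - \frac{2171}{26194} + \left(2963088 + 16395\right) \frac{1}{42867} = - \frac{2171}{26194} + 2979483 \cdot \frac{1}{42867} = - \frac{2171}{26194} + \frac{993161}{14289} = \frac{25983837815}{374286066}$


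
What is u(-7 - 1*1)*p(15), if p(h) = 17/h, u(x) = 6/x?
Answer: -17/20 ≈ -0.85000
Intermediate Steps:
u(-7 - 1*1)*p(15) = (6/(-7 - 1*1))*(17/15) = (6/(-7 - 1))*(17*(1/15)) = (6/(-8))*(17/15) = (6*(-1/8))*(17/15) = -3/4*17/15 = -17/20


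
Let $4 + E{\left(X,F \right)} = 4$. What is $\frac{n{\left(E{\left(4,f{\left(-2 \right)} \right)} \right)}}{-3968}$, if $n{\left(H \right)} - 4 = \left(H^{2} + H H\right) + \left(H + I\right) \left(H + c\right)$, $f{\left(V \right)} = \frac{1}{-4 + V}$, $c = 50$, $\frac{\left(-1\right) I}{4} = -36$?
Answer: $- \frac{1801}{992} \approx -1.8155$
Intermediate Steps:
$I = 144$ ($I = \left(-4\right) \left(-36\right) = 144$)
$E{\left(X,F \right)} = 0$ ($E{\left(X,F \right)} = -4 + 4 = 0$)
$n{\left(H \right)} = 4 + 2 H^{2} + \left(50 + H\right) \left(144 + H\right)$ ($n{\left(H \right)} = 4 + \left(\left(H^{2} + H H\right) + \left(H + 144\right) \left(H + 50\right)\right) = 4 + \left(\left(H^{2} + H^{2}\right) + \left(144 + H\right) \left(50 + H\right)\right) = 4 + \left(2 H^{2} + \left(50 + H\right) \left(144 + H\right)\right) = 4 + 2 H^{2} + \left(50 + H\right) \left(144 + H\right)$)
$\frac{n{\left(E{\left(4,f{\left(-2 \right)} \right)} \right)}}{-3968} = \frac{7204 + 3 \cdot 0^{2} + 194 \cdot 0}{-3968} = \left(7204 + 3 \cdot 0 + 0\right) \left(- \frac{1}{3968}\right) = \left(7204 + 0 + 0\right) \left(- \frac{1}{3968}\right) = 7204 \left(- \frac{1}{3968}\right) = - \frac{1801}{992}$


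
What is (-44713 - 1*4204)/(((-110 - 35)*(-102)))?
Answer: -48917/14790 ≈ -3.3074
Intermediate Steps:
(-44713 - 1*4204)/(((-110 - 35)*(-102))) = (-44713 - 4204)/((-145*(-102))) = -48917/14790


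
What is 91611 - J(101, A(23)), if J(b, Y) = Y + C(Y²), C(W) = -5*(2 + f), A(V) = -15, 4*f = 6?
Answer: 183287/2 ≈ 91644.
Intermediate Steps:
f = 3/2 (f = (¼)*6 = 3/2 ≈ 1.5000)
C(W) = -35/2 (C(W) = -5*(2 + 3/2) = -5*7/2 = -35/2)
J(b, Y) = -35/2 + Y (J(b, Y) = Y - 35/2 = -35/2 + Y)
91611 - J(101, A(23)) = 91611 - (-35/2 - 15) = 91611 - 1*(-65/2) = 91611 + 65/2 = 183287/2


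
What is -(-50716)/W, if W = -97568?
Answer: -12679/24392 ≈ -0.51980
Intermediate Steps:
-(-50716)/W = -(-50716)/(-97568) = -(-50716)*(-1)/97568 = -1*12679/24392 = -12679/24392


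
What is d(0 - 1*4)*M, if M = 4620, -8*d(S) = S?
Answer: 2310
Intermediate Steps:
d(S) = -S/8
d(0 - 1*4)*M = -(0 - 1*4)/8*4620 = -(0 - 4)/8*4620 = -⅛*(-4)*4620 = (½)*4620 = 2310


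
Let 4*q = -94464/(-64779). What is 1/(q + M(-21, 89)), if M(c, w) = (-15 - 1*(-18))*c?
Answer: -21593/1352487 ≈ -0.015965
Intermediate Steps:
M(c, w) = 3*c (M(c, w) = (-15 + 18)*c = 3*c)
q = 7872/21593 (q = (-94464/(-64779))/4 = (-94464*(-1/64779))/4 = (1/4)*(31488/21593) = 7872/21593 ≈ 0.36456)
1/(q + M(-21, 89)) = 1/(7872/21593 + 3*(-21)) = 1/(7872/21593 - 63) = 1/(-1352487/21593) = -21593/1352487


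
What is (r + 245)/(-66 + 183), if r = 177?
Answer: 422/117 ≈ 3.6068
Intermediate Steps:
(r + 245)/(-66 + 183) = (177 + 245)/(-66 + 183) = 422/117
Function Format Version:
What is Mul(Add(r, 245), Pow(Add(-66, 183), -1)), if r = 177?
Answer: Rational(422, 117) ≈ 3.6068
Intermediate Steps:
Mul(Add(r, 245), Pow(Add(-66, 183), -1)) = Mul(Add(177, 245), Pow(Add(-66, 183), -1)) = Mul(422, Pow(117, -1)) = Mul(422, Rational(1, 117)) = Rational(422, 117)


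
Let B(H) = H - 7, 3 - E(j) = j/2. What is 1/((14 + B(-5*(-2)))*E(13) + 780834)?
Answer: 2/1561549 ≈ 1.2808e-6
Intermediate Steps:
E(j) = 3 - j/2
B(H) = -7 + H
1/((14 + B(-5*(-2)))*E(13) + 780834) = 1/((14 + (-7 - 5*(-2)))*(3 - ½*13) + 780834) = 1/((14 + (-7 + 10))*(3 - 13/2) + 780834) = 1/((14 + 3)*(-7/2) + 780834) = 1/(17*(-7/2) + 780834) = 1/(-119/2 + 780834) = 1/(1561549/2) = 2/1561549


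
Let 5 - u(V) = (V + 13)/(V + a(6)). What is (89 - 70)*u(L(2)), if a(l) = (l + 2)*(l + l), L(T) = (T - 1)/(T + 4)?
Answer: 53314/577 ≈ 92.399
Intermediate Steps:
L(T) = (-1 + T)/(4 + T)
a(l) = 2*l*(2 + l) (a(l) = (2 + l)*(2*l) = 2*l*(2 + l))
u(V) = 5 - (13 + V)/(96 + V) (u(V) = 5 - (V + 13)/(V + 2*6*(2 + 6)) = 5 - (13 + V)/(V + 2*6*8) = 5 - (13 + V)/(V + 96) = 5 - (13 + V)/(96 + V))
(89 - 70)*u(L(2)) = (89 - 70)*((467 + 4*((-1 + 2)/(4 + 2)))/(96 + (-1 + 2)/(4 + 2))) = 19*((467 + 4*(1/6))/(96 + 1/6)) = 19*((467 + 4*((⅙)*1))/(96 + (⅙)*1)) = 19*((467 + 4*(⅙))/(96 + ⅙)) = 19*((467 + ⅔)/(577/6)) = 19*((6/577)*(1403/3)) = 19*(2806/577) = 53314/577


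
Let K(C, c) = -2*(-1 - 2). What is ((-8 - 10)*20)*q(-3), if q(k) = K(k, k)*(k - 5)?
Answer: 17280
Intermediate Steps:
K(C, c) = 6 (K(C, c) = -2*(-3) = 6)
q(k) = -30 + 6*k (q(k) = 6*(k - 5) = 6*(-5 + k) = -30 + 6*k)
((-8 - 10)*20)*q(-3) = ((-8 - 10)*20)*(-30 + 6*(-3)) = (-18*20)*(-30 - 18) = -360*(-48) = 17280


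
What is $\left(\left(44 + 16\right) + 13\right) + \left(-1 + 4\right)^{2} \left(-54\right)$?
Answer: $-413$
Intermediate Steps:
$\left(\left(44 + 16\right) + 13\right) + \left(-1 + 4\right)^{2} \left(-54\right) = \left(60 + 13\right) + 3^{2} \left(-54\right) = 73 + 9 \left(-54\right) = 73 - 486 = -413$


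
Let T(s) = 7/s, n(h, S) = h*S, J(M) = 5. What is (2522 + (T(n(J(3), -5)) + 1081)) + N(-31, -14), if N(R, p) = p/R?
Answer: 2792458/775 ≈ 3603.2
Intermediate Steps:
n(h, S) = S*h
(2522 + (T(n(J(3), -5)) + 1081)) + N(-31, -14) = (2522 + (7/((-5*5)) + 1081)) - 14/(-31) = (2522 + (7/(-25) + 1081)) - 14*(-1/31) = (2522 + (7*(-1/25) + 1081)) + 14/31 = (2522 + (-7/25 + 1081)) + 14/31 = (2522 + 27018/25) + 14/31 = 90068/25 + 14/31 = 2792458/775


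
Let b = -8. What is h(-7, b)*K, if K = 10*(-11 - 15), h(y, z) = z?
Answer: 2080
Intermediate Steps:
K = -260 (K = 10*(-26) = -260)
h(-7, b)*K = -8*(-260) = 2080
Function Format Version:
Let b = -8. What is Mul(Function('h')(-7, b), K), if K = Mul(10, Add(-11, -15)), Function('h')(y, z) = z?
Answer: 2080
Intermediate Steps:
K = -260 (K = Mul(10, -26) = -260)
Mul(Function('h')(-7, b), K) = Mul(-8, -260) = 2080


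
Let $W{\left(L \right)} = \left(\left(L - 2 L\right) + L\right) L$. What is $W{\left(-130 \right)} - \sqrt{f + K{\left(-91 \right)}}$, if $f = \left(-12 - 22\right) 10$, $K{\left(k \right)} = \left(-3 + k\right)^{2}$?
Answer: $- 12 \sqrt{59} \approx -92.174$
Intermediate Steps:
$f = -340$ ($f = \left(-34\right) 10 = -340$)
$W{\left(L \right)} = 0$ ($W{\left(L \right)} = \left(- L + L\right) L = 0 L = 0$)
$W{\left(-130 \right)} - \sqrt{f + K{\left(-91 \right)}} = 0 - \sqrt{-340 + \left(-3 - 91\right)^{2}} = 0 - \sqrt{-340 + \left(-94\right)^{2}} = 0 - \sqrt{-340 + 8836} = 0 - \sqrt{8496} = 0 - 12 \sqrt{59} = - 12 \sqrt{59}$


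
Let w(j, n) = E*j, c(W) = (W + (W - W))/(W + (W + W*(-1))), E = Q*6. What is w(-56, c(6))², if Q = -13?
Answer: 19079424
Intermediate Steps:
E = -78 (E = -13*6 = -78)
c(W) = 1 (c(W) = (W + 0)/(W + (W - W)) = W/(W + 0) = W/W = 1)
w(j, n) = -78*j
w(-56, c(6))² = (-78*(-56))² = 4368² = 19079424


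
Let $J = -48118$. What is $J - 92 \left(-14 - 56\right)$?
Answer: $-41678$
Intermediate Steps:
$J - 92 \left(-14 - 56\right) = -48118 - 92 \left(-14 - 56\right) = -48118 - -6440 = -48118 + 6440 = -41678$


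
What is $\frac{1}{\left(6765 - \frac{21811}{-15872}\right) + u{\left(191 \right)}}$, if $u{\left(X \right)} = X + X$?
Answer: $\frac{15872}{113458995} \approx 0.00013989$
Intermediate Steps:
$u{\left(X \right)} = 2 X$
$\frac{1}{\left(6765 - \frac{21811}{-15872}\right) + u{\left(191 \right)}} = \frac{1}{\left(6765 - \frac{21811}{-15872}\right) + 2 \cdot 191} = \frac{1}{\left(6765 - - \frac{21811}{15872}\right) + 382} = \frac{1}{\left(6765 + \frac{21811}{15872}\right) + 382} = \frac{1}{\frac{107395891}{15872} + 382} = \frac{1}{\frac{113458995}{15872}} = \frac{15872}{113458995}$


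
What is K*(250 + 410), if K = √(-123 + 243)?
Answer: 1320*√30 ≈ 7229.9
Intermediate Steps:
K = 2*√30 (K = √120 = 2*√30 ≈ 10.954)
K*(250 + 410) = (2*√30)*(250 + 410) = (2*√30)*660 = 1320*√30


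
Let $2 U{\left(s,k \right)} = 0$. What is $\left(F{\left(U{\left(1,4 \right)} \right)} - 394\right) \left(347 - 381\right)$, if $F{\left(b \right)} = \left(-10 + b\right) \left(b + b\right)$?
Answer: $13396$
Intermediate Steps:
$U{\left(s,k \right)} = 0$ ($U{\left(s,k \right)} = \frac{1}{2} \cdot 0 = 0$)
$F{\left(b \right)} = 2 b \left(-10 + b\right)$ ($F{\left(b \right)} = \left(-10 + b\right) 2 b = 2 b \left(-10 + b\right)$)
$\left(F{\left(U{\left(1,4 \right)} \right)} - 394\right) \left(347 - 381\right) = \left(2 \cdot 0 \left(-10 + 0\right) - 394\right) \left(347 - 381\right) = \left(2 \cdot 0 \left(-10\right) - 394\right) \left(-34\right) = \left(0 - 394\right) \left(-34\right) = \left(-394\right) \left(-34\right) = 13396$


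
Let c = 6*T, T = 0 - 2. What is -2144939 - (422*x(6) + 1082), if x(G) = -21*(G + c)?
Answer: -2199193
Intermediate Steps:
T = -2
c = -12 (c = 6*(-2) = -12)
x(G) = 252 - 21*G (x(G) = -21*(G - 12) = -21*(-12 + G) = 252 - 21*G)
-2144939 - (422*x(6) + 1082) = -2144939 - (422*(252 - 21*6) + 1082) = -2144939 - (422*(252 - 126) + 1082) = -2144939 - (422*126 + 1082) = -2144939 - (53172 + 1082) = -2144939 - 1*54254 = -2144939 - 54254 = -2199193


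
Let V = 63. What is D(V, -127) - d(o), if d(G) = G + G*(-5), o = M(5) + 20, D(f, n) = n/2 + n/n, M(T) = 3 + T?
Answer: 99/2 ≈ 49.500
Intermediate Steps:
D(f, n) = 1 + n/2 (D(f, n) = n*(½) + 1 = n/2 + 1 = 1 + n/2)
o = 28 (o = (3 + 5) + 20 = 8 + 20 = 28)
d(G) = -4*G (d(G) = G - 5*G = -4*G)
D(V, -127) - d(o) = (1 + (½)*(-127)) - (-4)*28 = (1 - 127/2) - 1*(-112) = -125/2 + 112 = 99/2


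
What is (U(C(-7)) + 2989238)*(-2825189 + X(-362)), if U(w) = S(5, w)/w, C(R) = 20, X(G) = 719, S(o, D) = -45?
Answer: -16886013397605/2 ≈ -8.4430e+12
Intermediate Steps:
U(w) = -45/w
(U(C(-7)) + 2989238)*(-2825189 + X(-362)) = (-45/20 + 2989238)*(-2825189 + 719) = (-45*1/20 + 2989238)*(-2824470) = (-9/4 + 2989238)*(-2824470) = (11956943/4)*(-2824470) = -16886013397605/2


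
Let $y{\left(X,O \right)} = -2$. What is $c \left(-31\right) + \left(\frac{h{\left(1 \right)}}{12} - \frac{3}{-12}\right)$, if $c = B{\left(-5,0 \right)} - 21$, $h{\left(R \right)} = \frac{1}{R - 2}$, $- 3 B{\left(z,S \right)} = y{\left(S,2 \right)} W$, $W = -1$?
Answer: $\frac{4031}{6} \approx 671.83$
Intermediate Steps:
$B{\left(z,S \right)} = - \frac{2}{3}$ ($B{\left(z,S \right)} = - \frac{\left(-2\right) \left(-1\right)}{3} = \left(- \frac{1}{3}\right) 2 = - \frac{2}{3}$)
$h{\left(R \right)} = \frac{1}{-2 + R}$
$c = - \frac{65}{3}$ ($c = - \frac{2}{3} - 21 = - \frac{65}{3} \approx -21.667$)
$c \left(-31\right) + \left(\frac{h{\left(1 \right)}}{12} - \frac{3}{-12}\right) = \left(- \frac{65}{3}\right) \left(-31\right) + \left(\frac{1}{\left(-2 + 1\right) 12} - \frac{3}{-12}\right) = \frac{2015}{3} + \left(\frac{1}{-1} \cdot \frac{1}{12} - - \frac{1}{4}\right) = \frac{2015}{3} + \left(\left(-1\right) \frac{1}{12} + \frac{1}{4}\right) = \frac{2015}{3} + \left(- \frac{1}{12} + \frac{1}{4}\right) = \frac{2015}{3} + \frac{1}{6} = \frac{4031}{6}$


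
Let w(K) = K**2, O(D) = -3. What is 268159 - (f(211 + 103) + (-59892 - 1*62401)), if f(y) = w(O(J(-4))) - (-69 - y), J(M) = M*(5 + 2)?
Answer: 390060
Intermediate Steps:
J(M) = 7*M (J(M) = M*7 = 7*M)
f(y) = 78 + y (f(y) = (-3)**2 - (-69 - y) = 9 + (69 + y) = 78 + y)
268159 - (f(211 + 103) + (-59892 - 1*62401)) = 268159 - ((78 + (211 + 103)) + (-59892 - 1*62401)) = 268159 - ((78 + 314) + (-59892 - 62401)) = 268159 - (392 - 122293) = 268159 - 1*(-121901) = 268159 + 121901 = 390060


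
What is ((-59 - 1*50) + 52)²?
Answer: 3249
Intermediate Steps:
((-59 - 1*50) + 52)² = ((-59 - 50) + 52)² = (-109 + 52)² = (-57)² = 3249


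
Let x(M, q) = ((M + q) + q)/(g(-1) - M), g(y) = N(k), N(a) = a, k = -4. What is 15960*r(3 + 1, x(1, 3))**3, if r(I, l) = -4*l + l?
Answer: 29561112/25 ≈ 1.1824e+6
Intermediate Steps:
g(y) = -4
x(M, q) = (M + 2*q)/(-4 - M) (x(M, q) = ((M + q) + q)/(-4 - M) = (M + 2*q)/(-4 - M))
r(I, l) = -3*l
15960*r(3 + 1, x(1, 3))**3 = 15960*(-3*(-1*1 - 2*3)/(4 + 1))**3 = 15960*(-3*(-1 - 6)/5)**3 = 15960*(-3*(-7)/5)**3 = 15960*(-3*(-7/5))**3 = 15960*(21/5)**3 = 15960*(9261/125) = 29561112/25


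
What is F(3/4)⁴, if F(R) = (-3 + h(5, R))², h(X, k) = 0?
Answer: 6561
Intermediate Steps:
F(R) = 9 (F(R) = (-3 + 0)² = (-3)² = 9)
F(3/4)⁴ = 9⁴ = 6561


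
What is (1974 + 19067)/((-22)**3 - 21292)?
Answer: -21041/31940 ≈ -0.65877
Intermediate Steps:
(1974 + 19067)/((-22)**3 - 21292) = 21041/(-10648 - 21292) = 21041/(-31940) = 21041*(-1/31940) = -21041/31940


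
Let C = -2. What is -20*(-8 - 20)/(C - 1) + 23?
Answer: -491/3 ≈ -163.67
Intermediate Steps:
-20*(-8 - 20)/(C - 1) + 23 = -20*(-8 - 20)/(-2 - 1) + 23 = -(-560)/(-3) + 23 = -(-560)*(-1)/3 + 23 = -20*28/3 + 23 = -560/3 + 23 = -491/3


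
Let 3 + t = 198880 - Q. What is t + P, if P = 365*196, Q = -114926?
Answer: 385343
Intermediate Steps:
t = 313803 (t = -3 + (198880 - 1*(-114926)) = -3 + (198880 + 114926) = -3 + 313806 = 313803)
P = 71540
t + P = 313803 + 71540 = 385343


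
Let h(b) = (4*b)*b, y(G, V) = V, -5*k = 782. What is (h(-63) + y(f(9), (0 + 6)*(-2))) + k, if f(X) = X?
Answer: 78538/5 ≈ 15708.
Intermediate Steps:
k = -782/5 (k = -⅕*782 = -782/5 ≈ -156.40)
h(b) = 4*b²
(h(-63) + y(f(9), (0 + 6)*(-2))) + k = (4*(-63)² + (0 + 6)*(-2)) - 782/5 = (4*3969 + 6*(-2)) - 782/5 = (15876 - 12) - 782/5 = 15864 - 782/5 = 78538/5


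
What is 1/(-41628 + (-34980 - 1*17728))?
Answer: -1/94336 ≈ -1.0600e-5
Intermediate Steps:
1/(-41628 + (-34980 - 1*17728)) = 1/(-41628 + (-34980 - 17728)) = 1/(-41628 - 52708) = 1/(-94336) = -1/94336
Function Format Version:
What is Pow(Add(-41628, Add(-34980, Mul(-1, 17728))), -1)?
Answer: Rational(-1, 94336) ≈ -1.0600e-5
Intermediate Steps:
Pow(Add(-41628, Add(-34980, Mul(-1, 17728))), -1) = Pow(Add(-41628, Add(-34980, -17728)), -1) = Pow(Add(-41628, -52708), -1) = Pow(-94336, -1) = Rational(-1, 94336)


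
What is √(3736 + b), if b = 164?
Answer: 10*√39 ≈ 62.450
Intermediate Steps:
√(3736 + b) = √(3736 + 164) = √3900 = 10*√39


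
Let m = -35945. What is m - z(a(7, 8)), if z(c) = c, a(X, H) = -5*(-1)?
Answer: -35950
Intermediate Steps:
a(X, H) = 5
m - z(a(7, 8)) = -35945 - 1*5 = -35945 - 5 = -35950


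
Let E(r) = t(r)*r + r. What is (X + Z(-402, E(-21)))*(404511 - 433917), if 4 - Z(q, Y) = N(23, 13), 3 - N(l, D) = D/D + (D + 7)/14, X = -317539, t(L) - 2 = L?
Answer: 65362157094/7 ≈ 9.3375e+9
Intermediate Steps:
t(L) = 2 + L
E(r) = r + r*(2 + r) (E(r) = (2 + r)*r + r = r*(2 + r) + r = r + r*(2 + r))
N(l, D) = 3/2 - D/14 (N(l, D) = 3 - (D/D + (D + 7)/14) = 3 - (1 + (7 + D)*(1/14)) = 3 - (1 + (½ + D/14)) = 3 - (3/2 + D/14) = 3 + (-3/2 - D/14) = 3/2 - D/14)
Z(q, Y) = 24/7 (Z(q, Y) = 4 - (3/2 - 1/14*13) = 4 - (3/2 - 13/14) = 4 - 1*4/7 = 4 - 4/7 = 24/7)
(X + Z(-402, E(-21)))*(404511 - 433917) = (-317539 + 24/7)*(404511 - 433917) = -2222749/7*(-29406) = 65362157094/7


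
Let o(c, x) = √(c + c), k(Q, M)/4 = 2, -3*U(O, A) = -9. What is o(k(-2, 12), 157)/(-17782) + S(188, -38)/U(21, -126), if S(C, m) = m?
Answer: -337864/26673 ≈ -12.667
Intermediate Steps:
U(O, A) = 3 (U(O, A) = -⅓*(-9) = 3)
k(Q, M) = 8 (k(Q, M) = 4*2 = 8)
o(c, x) = √2*√c (o(c, x) = √(2*c) = √2*√c)
o(k(-2, 12), 157)/(-17782) + S(188, -38)/U(21, -126) = (√2*√8)/(-17782) - 38/3 = (√2*(2*√2))*(-1/17782) - 38*⅓ = 4*(-1/17782) - 38/3 = -2/8891 - 38/3 = -337864/26673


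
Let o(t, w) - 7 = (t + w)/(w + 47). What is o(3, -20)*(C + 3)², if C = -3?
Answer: 0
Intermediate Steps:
o(t, w) = 7 + (t + w)/(47 + w) (o(t, w) = 7 + (t + w)/(w + 47) = 7 + (t + w)/(47 + w))
o(3, -20)*(C + 3)² = ((329 + 3 + 8*(-20))/(47 - 20))*(-3 + 3)² = ((329 + 3 - 160)/27)*0² = ((1/27)*172)*0 = (172/27)*0 = 0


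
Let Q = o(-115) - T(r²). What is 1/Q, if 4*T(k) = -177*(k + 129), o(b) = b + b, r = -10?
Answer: 4/39613 ≈ 0.00010098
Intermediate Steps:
o(b) = 2*b
T(k) = -22833/4 - 177*k/4 (T(k) = (-177*(k + 129))/4 = (-177*(129 + k))/4 = (-22833 - 177*k)/4 = -22833/4 - 177*k/4)
Q = 39613/4 (Q = 2*(-115) - (-22833/4 - 177/4*(-10)²) = -230 - (-22833/4 - 177/4*100) = -230 - (-22833/4 - 4425) = -230 - 1*(-40533/4) = -230 + 40533/4 = 39613/4 ≈ 9903.3)
1/Q = 1/(39613/4) = 4/39613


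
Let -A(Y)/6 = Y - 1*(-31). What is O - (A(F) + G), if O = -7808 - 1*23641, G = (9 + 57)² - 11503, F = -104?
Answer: -24740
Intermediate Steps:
A(Y) = -186 - 6*Y (A(Y) = -6*(Y - 1*(-31)) = -6*(Y + 31) = -6*(31 + Y) = -186 - 6*Y)
G = -7147 (G = 66² - 11503 = 4356 - 11503 = -7147)
O = -31449 (O = -7808 - 23641 = -31449)
O - (A(F) + G) = -31449 - ((-186 - 6*(-104)) - 7147) = -31449 - ((-186 + 624) - 7147) = -31449 - (438 - 7147) = -31449 - 1*(-6709) = -31449 + 6709 = -24740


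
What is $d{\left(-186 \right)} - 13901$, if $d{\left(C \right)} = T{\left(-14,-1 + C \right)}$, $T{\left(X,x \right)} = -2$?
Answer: $-13903$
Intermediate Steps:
$d{\left(C \right)} = -2$
$d{\left(-186 \right)} - 13901 = -2 - 13901 = -13903$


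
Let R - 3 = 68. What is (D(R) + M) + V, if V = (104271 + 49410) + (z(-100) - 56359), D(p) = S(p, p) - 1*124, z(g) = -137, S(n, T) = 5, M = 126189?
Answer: 223255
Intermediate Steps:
R = 71 (R = 3 + 68 = 71)
D(p) = -119 (D(p) = 5 - 1*124 = 5 - 124 = -119)
V = 97185 (V = (104271 + 49410) + (-137 - 56359) = 153681 - 56496 = 97185)
(D(R) + M) + V = (-119 + 126189) + 97185 = 126070 + 97185 = 223255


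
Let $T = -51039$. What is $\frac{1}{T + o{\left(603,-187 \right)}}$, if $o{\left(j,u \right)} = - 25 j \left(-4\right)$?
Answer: $\frac{1}{9261} \approx 0.00010798$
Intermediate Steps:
$o{\left(j,u \right)} = 100 j$
$\frac{1}{T + o{\left(603,-187 \right)}} = \frac{1}{-51039 + 100 \cdot 603} = \frac{1}{-51039 + 60300} = \frac{1}{9261}$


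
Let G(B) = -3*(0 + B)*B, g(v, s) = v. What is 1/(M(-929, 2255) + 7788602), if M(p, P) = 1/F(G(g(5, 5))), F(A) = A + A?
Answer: 150/1168290299 ≈ 1.2839e-7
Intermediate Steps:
G(B) = -3*B² (G(B) = -3*B*B = -3*B²)
F(A) = 2*A
M(p, P) = -1/150 (M(p, P) = 1/(2*(-3*5²)) = 1/(2*(-3*25)) = 1/(2*(-75)) = 1/(-150) = -1/150)
1/(M(-929, 2255) + 7788602) = 1/(-1/150 + 7788602) = 1/(1168290299/150) = 150/1168290299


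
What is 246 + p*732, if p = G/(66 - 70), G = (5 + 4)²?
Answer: -14577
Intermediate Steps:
G = 81 (G = 9² = 81)
p = -81/4 (p = 81/(66 - 70) = 81/(-4) = 81*(-¼) = -81/4 ≈ -20.250)
246 + p*732 = 246 - 81/4*732 = 246 - 14823 = -14577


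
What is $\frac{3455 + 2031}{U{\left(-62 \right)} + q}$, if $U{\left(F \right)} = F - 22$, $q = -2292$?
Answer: $- \frac{2743}{1188} \approx -2.3089$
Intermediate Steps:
$U{\left(F \right)} = -22 + F$
$\frac{3455 + 2031}{U{\left(-62 \right)} + q} = \frac{3455 + 2031}{\left(-22 - 62\right) - 2292} = \frac{5486}{-84 - 2292} = \frac{5486}{-2376} = 5486 \left(- \frac{1}{2376}\right) = - \frac{2743}{1188}$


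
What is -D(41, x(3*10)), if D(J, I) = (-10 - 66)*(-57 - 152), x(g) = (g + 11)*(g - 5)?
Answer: -15884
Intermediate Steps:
x(g) = (-5 + g)*(11 + g) (x(g) = (11 + g)*(-5 + g) = (-5 + g)*(11 + g))
D(J, I) = 15884 (D(J, I) = -76*(-209) = 15884)
-D(41, x(3*10)) = -1*15884 = -15884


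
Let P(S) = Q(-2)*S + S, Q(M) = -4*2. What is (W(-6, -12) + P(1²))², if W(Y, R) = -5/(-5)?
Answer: 36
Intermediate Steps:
Q(M) = -8
W(Y, R) = 1 (W(Y, R) = -5*(-⅕) = 1)
P(S) = -7*S (P(S) = -8*S + S = -7*S)
(W(-6, -12) + P(1²))² = (1 - 7*1²)² = (1 - 7*1)² = (1 - 7)² = (-6)² = 36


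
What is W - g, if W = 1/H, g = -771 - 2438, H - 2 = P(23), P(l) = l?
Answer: 80226/25 ≈ 3209.0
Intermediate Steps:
H = 25 (H = 2 + 23 = 25)
g = -3209
W = 1/25 ≈ 0.040000
W - g = 1/25 - 1*(-3209) = 1/25 + 3209 = 80226/25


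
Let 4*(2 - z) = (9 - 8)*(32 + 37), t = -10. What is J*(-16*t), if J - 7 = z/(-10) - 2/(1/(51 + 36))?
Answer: -26476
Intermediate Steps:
z = -61/4 (z = 2 - (9 - 8)*(32 + 37)/4 = 2 - 69/4 = -61/4 ≈ -15.250)
J = -6619/40 (J = 7 + (-61/4/(-10) - 2/(1/(51 + 36))) = 7 + (-61/4*(-⅒) - 2/(1/87)) = 7 + (61/40 - 2/1/87) = 7 + (61/40 - 2*87) = 7 + (61/40 - 174) = 7 - 6899/40 = -6619/40 ≈ -165.48)
J*(-16*t) = -(-13238)*(-10)/5 = -6619/40*160 = -26476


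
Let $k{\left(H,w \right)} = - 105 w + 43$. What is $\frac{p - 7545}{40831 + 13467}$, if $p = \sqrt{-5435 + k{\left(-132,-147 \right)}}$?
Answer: $- \frac{7545}{54298} + \frac{11 \sqrt{83}}{54298} \approx -0.13711$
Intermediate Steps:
$k{\left(H,w \right)} = 43 - 105 w$
$p = 11 \sqrt{83}$ ($p = \sqrt{-5435 + \left(43 - -15435\right)} = \sqrt{-5435 + \left(43 + 15435\right)} = \sqrt{-5435 + 15478} = \sqrt{10043} = 11 \sqrt{83} \approx 100.21$)
$\frac{p - 7545}{40831 + 13467} = \frac{11 \sqrt{83} - 7545}{40831 + 13467} = \frac{-7545 + 11 \sqrt{83}}{54298} = \left(-7545 + 11 \sqrt{83}\right) \frac{1}{54298} = - \frac{7545}{54298} + \frac{11 \sqrt{83}}{54298}$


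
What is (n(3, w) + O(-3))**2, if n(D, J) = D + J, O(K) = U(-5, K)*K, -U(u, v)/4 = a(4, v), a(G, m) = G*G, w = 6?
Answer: 40401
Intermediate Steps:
a(G, m) = G**2
U(u, v) = -64 (U(u, v) = -4*4**2 = -4*16 = -64)
O(K) = -64*K
(n(3, w) + O(-3))**2 = ((3 + 6) - 64*(-3))**2 = (9 + 192)**2 = 201**2 = 40401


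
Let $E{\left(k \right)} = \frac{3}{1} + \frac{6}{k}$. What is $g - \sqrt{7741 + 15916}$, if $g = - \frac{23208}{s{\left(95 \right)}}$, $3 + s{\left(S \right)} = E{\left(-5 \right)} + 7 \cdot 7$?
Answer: $- \frac{116040}{239} - \sqrt{23657} \approx -639.33$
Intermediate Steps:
$E{\left(k \right)} = 3 + \frac{6}{k}$ ($E{\left(k \right)} = 3 \cdot 1 + \frac{6}{k} = 3 + \frac{6}{k}$)
$s{\left(S \right)} = \frac{239}{5}$ ($s{\left(S \right)} = -3 + \left(\left(3 + \frac{6}{-5}\right) + 7 \cdot 7\right) = -3 + \left(\left(3 + 6 \left(- \frac{1}{5}\right)\right) + 49\right) = -3 + \left(\left(3 - \frac{6}{5}\right) + 49\right) = -3 + \left(\frac{9}{5} + 49\right) = -3 + \frac{254}{5} = \frac{239}{5}$)
$g = - \frac{116040}{239}$ ($g = - \frac{23208}{\frac{239}{5}} = \left(-23208\right) \frac{5}{239} = - \frac{116040}{239} \approx -485.52$)
$g - \sqrt{7741 + 15916} = - \frac{116040}{239} - \sqrt{7741 + 15916} = - \frac{116040}{239} - \sqrt{23657}$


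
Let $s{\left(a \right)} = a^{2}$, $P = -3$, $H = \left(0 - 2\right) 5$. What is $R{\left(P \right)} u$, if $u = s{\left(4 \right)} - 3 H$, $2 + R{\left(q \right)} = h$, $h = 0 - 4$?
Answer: $-276$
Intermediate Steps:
$H = -10$ ($H = \left(-2\right) 5 = -10$)
$h = -4$ ($h = 0 - 4 = -4$)
$R{\left(q \right)} = -6$ ($R{\left(q \right)} = -2 - 4 = -6$)
$u = 46$ ($u = 4^{2} - -30 = 16 + 30 = 46$)
$R{\left(P \right)} u = \left(-6\right) 46 = -276$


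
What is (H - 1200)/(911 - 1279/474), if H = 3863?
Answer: 1262262/430535 ≈ 2.9318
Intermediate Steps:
(H - 1200)/(911 - 1279/474) = (3863 - 1200)/(911 - 1279/474) = 2663/(911 - 1279*1/474) = 2663/(911 - 1279/474) = 2663/(430535/474) = 2663*(474/430535) = 1262262/430535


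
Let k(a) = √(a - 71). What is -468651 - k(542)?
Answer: -468651 - √471 ≈ -4.6867e+5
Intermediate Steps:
k(a) = √(-71 + a)
-468651 - k(542) = -468651 - √(-71 + 542) = -468651 - √471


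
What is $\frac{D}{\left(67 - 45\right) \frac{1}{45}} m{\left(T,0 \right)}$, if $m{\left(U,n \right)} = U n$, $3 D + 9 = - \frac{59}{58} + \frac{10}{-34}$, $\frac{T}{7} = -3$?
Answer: $0$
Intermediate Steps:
$T = -21$ ($T = 7 \left(-3\right) = -21$)
$D = - \frac{3389}{986}$ ($D = -3 + \frac{- \frac{59}{58} + \frac{10}{-34}}{3} = -3 + \frac{\left(-59\right) \frac{1}{58} + 10 \left(- \frac{1}{34}\right)}{3} = -3 + \frac{- \frac{59}{58} - \frac{5}{17}}{3} = -3 + \frac{1}{3} \left(- \frac{1293}{986}\right) = -3 - \frac{431}{986} = - \frac{3389}{986} \approx -3.4371$)
$\frac{D}{\left(67 - 45\right) \frac{1}{45}} m{\left(T,0 \right)} = - \frac{3389}{986 \frac{67 - 45}{45}} \left(\left(-21\right) 0\right) = - \frac{3389}{986 \left(67 - 45\right) \frac{1}{45}} \cdot 0 = - \frac{3389}{986 \cdot 22 \cdot \frac{1}{45}} \cdot 0 = - \frac{3389}{986 \cdot \frac{22}{45}} \cdot 0 = \left(- \frac{3389}{986}\right) \frac{45}{22} \cdot 0 = \left(- \frac{152505}{21692}\right) 0 = 0$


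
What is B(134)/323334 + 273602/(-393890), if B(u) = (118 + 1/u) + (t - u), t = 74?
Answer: -282172033051/406332760020 ≈ -0.69444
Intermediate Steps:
B(u) = 192 + 1/u - u (B(u) = (118 + 1/u) + (74 - u) = 192 + 1/u - u)
B(134)/323334 + 273602/(-393890) = (192 + 1/134 - 1*134)/323334 + 273602/(-393890) = (192 + 1/134 - 134)*(1/323334) + 273602*(-1/393890) = (7773/134)*(1/323334) - 19543/28135 = 2591/14442252 - 19543/28135 = -282172033051/406332760020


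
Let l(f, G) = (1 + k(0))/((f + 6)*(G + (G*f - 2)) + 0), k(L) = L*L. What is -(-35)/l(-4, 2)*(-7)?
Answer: 3920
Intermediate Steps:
k(L) = L²
l(f, G) = 1/((6 + f)*(-2 + G + G*f)) (l(f, G) = (1 + 0²)/((f + 6)*(G + (G*f - 2)) + 0) = (1 + 0)/((6 + f)*(G + (-2 + G*f)) + 0) = 1/((6 + f)*(-2 + G + G*f) + 0) = 1/((6 + f)*(-2 + G + G*f)))
-(-35)/l(-4, 2)*(-7) = -(-35)/(1/(-12 - 2*(-4) + 6*2 + 2*(-4)² + 7*2*(-4)))*(-7) = -(-35)/(1/(-12 + 8 + 12 + 2*16 - 56))*(-7) = -(-35)/(1/(-12 + 8 + 12 + 32 - 56))*(-7) = -(-35)/(1/(-16))*(-7) = -(-35)/(-1/16)*(-7) = -(-35)*(-16)*(-7) = -5*112*(-7) = -560*(-7) = 3920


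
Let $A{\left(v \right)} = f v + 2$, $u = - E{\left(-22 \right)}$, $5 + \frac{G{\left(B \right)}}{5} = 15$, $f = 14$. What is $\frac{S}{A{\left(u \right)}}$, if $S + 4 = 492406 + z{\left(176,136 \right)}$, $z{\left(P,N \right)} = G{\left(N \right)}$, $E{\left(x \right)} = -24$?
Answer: $\frac{246226}{169} \approx 1457.0$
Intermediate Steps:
$G{\left(B \right)} = 50$ ($G{\left(B \right)} = -25 + 5 \cdot 15 = -25 + 75 = 50$)
$z{\left(P,N \right)} = 50$
$u = 24$ ($u = \left(-1\right) \left(-24\right) = 24$)
$A{\left(v \right)} = 2 + 14 v$ ($A{\left(v \right)} = 14 v + 2 = 2 + 14 v$)
$S = 492452$ ($S = -4 + \left(492406 + 50\right) = -4 + 492456 = 492452$)
$\frac{S}{A{\left(u \right)}} = \frac{492452}{2 + 14 \cdot 24} = \frac{492452}{2 + 336} = \frac{492452}{338} = 492452 \cdot \frac{1}{338} = \frac{246226}{169}$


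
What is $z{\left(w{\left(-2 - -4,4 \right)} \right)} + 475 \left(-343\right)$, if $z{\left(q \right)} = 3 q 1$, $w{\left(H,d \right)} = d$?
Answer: $-162913$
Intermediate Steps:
$z{\left(q \right)} = 3 q$
$z{\left(w{\left(-2 - -4,4 \right)} \right)} + 475 \left(-343\right) = 3 \cdot 4 + 475 \left(-343\right) = 12 - 162925 = -162913$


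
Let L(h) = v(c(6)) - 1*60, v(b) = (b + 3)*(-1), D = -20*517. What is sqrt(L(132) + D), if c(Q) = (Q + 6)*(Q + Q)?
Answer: I*sqrt(10547) ≈ 102.7*I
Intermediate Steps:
c(Q) = 2*Q*(6 + Q) (c(Q) = (6 + Q)*(2*Q) = 2*Q*(6 + Q))
D = -10340
v(b) = -3 - b (v(b) = (3 + b)*(-1) = -3 - b)
L(h) = -207 (L(h) = (-3 - 2*6*(6 + 6)) - 1*60 = (-3 - 2*6*12) - 60 = (-3 - 1*144) - 60 = (-3 - 144) - 60 = -147 - 60 = -207)
sqrt(L(132) + D) = sqrt(-207 - 10340) = sqrt(-10547) = I*sqrt(10547)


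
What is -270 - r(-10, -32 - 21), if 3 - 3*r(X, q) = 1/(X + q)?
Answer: -51220/189 ≈ -271.01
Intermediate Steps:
r(X, q) = 1 - 1/(3*(X + q))
-270 - r(-10, -32 - 21) = -270 - (-⅓ - 10 + (-32 - 21))/(-10 + (-32 - 21)) = -270 - (-⅓ - 10 - 53)/(-10 - 53) = -270 - (-190)/((-63)*3) = -270 - (-1)*(-190)/(63*3) = -270 - 1*190/189 = -270 - 190/189 = -51220/189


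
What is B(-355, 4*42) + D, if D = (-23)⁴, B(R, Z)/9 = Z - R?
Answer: 284548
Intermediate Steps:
B(R, Z) = -9*R + 9*Z (B(R, Z) = 9*(Z - R) = -9*R + 9*Z)
D = 279841
B(-355, 4*42) + D = (-9*(-355) + 9*(4*42)) + 279841 = (3195 + 9*168) + 279841 = (3195 + 1512) + 279841 = 4707 + 279841 = 284548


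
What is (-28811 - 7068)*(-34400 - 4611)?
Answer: 1399675669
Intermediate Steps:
(-28811 - 7068)*(-34400 - 4611) = -35879*(-39011) = 1399675669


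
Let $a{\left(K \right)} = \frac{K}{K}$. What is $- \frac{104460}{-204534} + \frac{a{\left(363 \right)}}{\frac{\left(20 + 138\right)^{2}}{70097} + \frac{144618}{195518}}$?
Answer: $\frac{364332136594537}{255977697934761} \approx 1.4233$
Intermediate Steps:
$a{\left(K \right)} = 1$
$- \frac{104460}{-204534} + \frac{a{\left(363 \right)}}{\frac{\left(20 + 138\right)^{2}}{70097} + \frac{144618}{195518}} = - \frac{104460}{-204534} + 1 \frac{1}{\frac{\left(20 + 138\right)^{2}}{70097} + \frac{144618}{195518}} = \left(-104460\right) \left(- \frac{1}{204534}\right) + 1 \frac{1}{158^{2} \cdot \frac{1}{70097} + 144618 \cdot \frac{1}{195518}} = \frac{17410}{34089} + 1 \frac{1}{24964 \cdot \frac{1}{70097} + \frac{72309}{97759}} = \frac{17410}{34089} + 1 \frac{1}{\frac{24964}{70097} + \frac{72309}{97759}} = \frac{17410}{34089} + 1 \frac{1}{\frac{7509099649}{6852612623}} = \frac{17410}{34089} + 1 \cdot \frac{6852612623}{7509099649} = \frac{17410}{34089} + \frac{6852612623}{7509099649} = \frac{364332136594537}{255977697934761}$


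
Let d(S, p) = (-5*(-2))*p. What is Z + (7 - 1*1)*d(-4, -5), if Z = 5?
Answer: -295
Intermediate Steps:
d(S, p) = 10*p
Z + (7 - 1*1)*d(-4, -5) = 5 + (7 - 1*1)*(10*(-5)) = 5 + (7 - 1)*(-50) = 5 + 6*(-50) = 5 - 300 = -295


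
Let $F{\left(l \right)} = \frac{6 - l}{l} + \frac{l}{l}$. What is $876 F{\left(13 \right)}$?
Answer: $\frac{5256}{13} \approx 404.31$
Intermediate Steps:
$F{\left(l \right)} = 1 + \frac{6 - l}{l}$ ($F{\left(l \right)} = \frac{6 - l}{l} + 1 = 1 + \frac{6 - l}{l}$)
$876 F{\left(13 \right)} = 876 \cdot \frac{6}{13} = \frac{5256}{13}$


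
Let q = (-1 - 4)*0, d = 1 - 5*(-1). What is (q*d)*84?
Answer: 0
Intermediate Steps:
d = 6 (d = 1 + 5 = 6)
q = 0 (q = -5*0 = 0)
(q*d)*84 = (0*6)*84 = 0*84 = 0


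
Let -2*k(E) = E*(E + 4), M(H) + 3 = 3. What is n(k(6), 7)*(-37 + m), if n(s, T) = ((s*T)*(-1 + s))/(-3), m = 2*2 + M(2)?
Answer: 71610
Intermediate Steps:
M(H) = 0 (M(H) = -3 + 3 = 0)
k(E) = -E*(4 + E)/2 (k(E) = -E*(E + 4)/2 = -E*(4 + E)/2)
m = 4 (m = 2*2 + 0 = 4 + 0 = 4)
n(s, T) = -T*s*(-1 + s)/3 (n(s, T) = ((T*s)*(-1 + s))*(-⅓) = (T*s*(-1 + s))*(-⅓) = -T*s*(-1 + s)/3)
n(k(6), 7)*(-37 + m) = ((⅓)*7*(-½*6*(4 + 6))*(1 - (-1)*6*(4 + 6)/2))*(-37 + 4) = ((⅓)*7*(-½*6*10)*(1 - (-1)*6*10/2))*(-33) = ((⅓)*7*(-30)*(1 - 1*(-30)))*(-33) = ((⅓)*7*(-30)*(1 + 30))*(-33) = ((⅓)*7*(-30)*31)*(-33) = -2170*(-33) = 71610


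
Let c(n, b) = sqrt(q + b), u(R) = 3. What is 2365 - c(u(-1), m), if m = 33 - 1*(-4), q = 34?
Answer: 2365 - sqrt(71) ≈ 2356.6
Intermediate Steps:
m = 37 (m = 33 + 4 = 37)
c(n, b) = sqrt(34 + b)
2365 - c(u(-1), m) = 2365 - sqrt(34 + 37) = 2365 - sqrt(71)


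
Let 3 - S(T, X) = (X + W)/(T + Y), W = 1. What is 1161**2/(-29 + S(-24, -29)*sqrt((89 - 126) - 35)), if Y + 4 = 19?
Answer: -351807381/7577 + 8087526*I*sqrt(2)/7577 ≈ -46431.0 + 1509.5*I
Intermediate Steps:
Y = 15 (Y = -4 + 19 = 15)
S(T, X) = 3 - (1 + X)/(15 + T) (S(T, X) = 3 - (X + 1)/(T + 15) = 3 - (1 + X)/(15 + T))
1161**2/(-29 + S(-24, -29)*sqrt((89 - 126) - 35)) = 1161**2/(-29 + ((44 - 1*(-29) + 3*(-24))/(15 - 24))*sqrt((89 - 126) - 35)) = 1347921/(-29 + ((44 + 29 - 72)/(-9))*sqrt(-37 - 35)) = 1347921/(-29 + (-1/9*1)*sqrt(-72)) = 1347921/(-29 - 2*I*sqrt(2)/3)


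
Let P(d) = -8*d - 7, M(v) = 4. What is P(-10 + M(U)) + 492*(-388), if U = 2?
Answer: -190855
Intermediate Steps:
P(d) = -7 - 8*d
P(-10 + M(U)) + 492*(-388) = (-7 - 8*(-10 + 4)) + 492*(-388) = (-7 - 8*(-6)) - 190896 = (-7 + 48) - 190896 = 41 - 190896 = -190855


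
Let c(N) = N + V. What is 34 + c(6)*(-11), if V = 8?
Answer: -120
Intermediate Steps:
c(N) = 8 + N (c(N) = N + 8 = 8 + N)
34 + c(6)*(-11) = 34 + (8 + 6)*(-11) = 34 + 14*(-11) = 34 - 154 = -120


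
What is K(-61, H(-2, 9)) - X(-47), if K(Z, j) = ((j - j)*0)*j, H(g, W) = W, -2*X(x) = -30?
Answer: -15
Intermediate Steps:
X(x) = 15 (X(x) = -½*(-30) = 15)
K(Z, j) = 0 (K(Z, j) = (0*0)*j = 0*j = 0)
K(-61, H(-2, 9)) - X(-47) = 0 - 1*15 = 0 - 15 = -15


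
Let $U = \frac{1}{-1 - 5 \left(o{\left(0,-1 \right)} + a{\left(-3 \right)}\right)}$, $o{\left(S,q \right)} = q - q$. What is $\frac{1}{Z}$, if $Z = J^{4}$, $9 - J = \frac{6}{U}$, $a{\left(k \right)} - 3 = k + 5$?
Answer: $\frac{1}{741200625} \approx 1.3492 \cdot 10^{-9}$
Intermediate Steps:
$o{\left(S,q \right)} = 0$
$a{\left(k \right)} = 8 + k$ ($a{\left(k \right)} = 3 + \left(k + 5\right) = 3 + \left(5 + k\right) = 8 + k$)
$U = - \frac{1}{26}$ ($U = \frac{1}{-1 - 5 \left(0 + \left(8 - 3\right)\right)} = \frac{1}{-1 - 5 \left(0 + 5\right)} = \frac{1}{-1 - 25} = \frac{1}{-26} = - \frac{1}{26} \approx -0.038462$)
$J = 165$ ($J = 9 - \frac{6}{- \frac{1}{26}} = 9 - 6 \left(-26\right) = 9 - -156 = 9 + 156 = 165$)
$Z = 741200625$ ($Z = 165^{4} = 741200625$)
$\frac{1}{Z} = \frac{1}{741200625}$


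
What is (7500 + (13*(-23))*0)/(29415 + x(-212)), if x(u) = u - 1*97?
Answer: 1250/4851 ≈ 0.25768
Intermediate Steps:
x(u) = -97 + u (x(u) = u - 97 = -97 + u)
(7500 + (13*(-23))*0)/(29415 + x(-212)) = (7500 + (13*(-23))*0)/(29415 + (-97 - 212)) = (7500 - 299*0)/(29415 - 309) = (7500 + 0)/29106 = 7500*(1/29106) = 1250/4851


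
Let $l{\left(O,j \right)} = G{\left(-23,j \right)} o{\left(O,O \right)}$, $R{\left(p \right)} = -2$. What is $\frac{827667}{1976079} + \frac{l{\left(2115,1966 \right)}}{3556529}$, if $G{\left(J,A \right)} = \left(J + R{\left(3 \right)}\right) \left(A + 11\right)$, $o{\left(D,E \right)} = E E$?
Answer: $- \frac{145628891391938844}{2342660756597} \approx -62164.0$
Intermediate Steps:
$o{\left(D,E \right)} = E^{2}$
$G{\left(J,A \right)} = \left(-2 + J\right) \left(11 + A\right)$ ($G{\left(J,A \right)} = \left(J - 2\right) \left(A + 11\right) = \left(-2 + J\right) \left(11 + A\right)$)
$l{\left(O,j \right)} = O^{2} \left(-275 - 25 j\right)$ ($l{\left(O,j \right)} = \left(-22 - 2 j + 11 \left(-23\right) + j \left(-23\right)\right) O^{2} = \left(-22 - 2 j - 253 - 23 j\right) O^{2} = \left(-275 - 25 j\right) O^{2} = O^{2} \left(-275 - 25 j\right)$)
$\frac{827667}{1976079} + \frac{l{\left(2115,1966 \right)}}{3556529} = \frac{827667}{1976079} + \frac{25 \cdot 2115^{2} \left(-11 - 1966\right)}{3556529} = 827667 \cdot \frac{1}{1976079} + 25 \cdot 4473225 \left(-11 - 1966\right) \frac{1}{3556529} = \frac{275889}{658693} + 25 \cdot 4473225 \left(-1977\right) \frac{1}{3556529} = \frac{275889}{658693} - \frac{221089145625}{3556529} = - \frac{145628891391938844}{2342660756597}$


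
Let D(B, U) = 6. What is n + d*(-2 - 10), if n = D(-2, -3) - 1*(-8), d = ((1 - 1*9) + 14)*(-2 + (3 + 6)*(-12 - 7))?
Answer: 12470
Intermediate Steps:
d = -1038 (d = ((1 - 9) + 14)*(-2 + 9*(-19)) = (-8 + 14)*(-2 - 171) = 6*(-173) = -1038)
n = 14 (n = 6 - 1*(-8) = 6 + 8 = 14)
n + d*(-2 - 10) = 14 - 1038*(-2 - 10) = 14 - 1038*(-12) = 14 + 12456 = 12470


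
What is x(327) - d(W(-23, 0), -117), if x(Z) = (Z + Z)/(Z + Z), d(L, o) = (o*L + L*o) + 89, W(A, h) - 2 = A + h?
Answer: -5002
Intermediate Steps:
W(A, h) = 2 + A + h (W(A, h) = 2 + (A + h) = 2 + A + h)
d(L, o) = 89 + 2*L*o (d(L, o) = (L*o + L*o) + 89 = 2*L*o + 89 = 89 + 2*L*o)
x(Z) = 1 (x(Z) = (2*Z)/((2*Z)) = (2*Z)*(1/(2*Z)) = 1)
x(327) - d(W(-23, 0), -117) = 1 - (89 + 2*(2 - 23 + 0)*(-117)) = 1 - (89 + 2*(-21)*(-117)) = 1 - (89 + 4914) = 1 - 1*5003 = 1 - 5003 = -5002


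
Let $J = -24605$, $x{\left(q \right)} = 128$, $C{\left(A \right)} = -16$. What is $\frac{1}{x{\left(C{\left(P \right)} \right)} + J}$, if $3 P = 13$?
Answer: $- \frac{1}{24477} \approx -4.0855 \cdot 10^{-5}$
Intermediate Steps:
$P = \frac{13}{3}$ ($P = \frac{1}{3} \cdot 13 = \frac{13}{3} \approx 4.3333$)
$\frac{1}{x{\left(C{\left(P \right)} \right)} + J} = \frac{1}{128 - 24605} = \frac{1}{-24477} = - \frac{1}{24477}$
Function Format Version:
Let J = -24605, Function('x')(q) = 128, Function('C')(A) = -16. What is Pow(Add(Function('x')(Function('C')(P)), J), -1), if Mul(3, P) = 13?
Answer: Rational(-1, 24477) ≈ -4.0855e-5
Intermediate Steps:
P = Rational(13, 3) (P = Mul(Rational(1, 3), 13) = Rational(13, 3) ≈ 4.3333)
Pow(Add(Function('x')(Function('C')(P)), J), -1) = Pow(Add(128, -24605), -1) = Pow(-24477, -1) = Rational(-1, 24477)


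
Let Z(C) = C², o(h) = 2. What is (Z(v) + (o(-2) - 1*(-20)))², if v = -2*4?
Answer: 7396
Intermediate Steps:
v = -8
(Z(v) + (o(-2) - 1*(-20)))² = ((-8)² + (2 - 1*(-20)))² = (64 + (2 + 20))² = (64 + 22)² = 86² = 7396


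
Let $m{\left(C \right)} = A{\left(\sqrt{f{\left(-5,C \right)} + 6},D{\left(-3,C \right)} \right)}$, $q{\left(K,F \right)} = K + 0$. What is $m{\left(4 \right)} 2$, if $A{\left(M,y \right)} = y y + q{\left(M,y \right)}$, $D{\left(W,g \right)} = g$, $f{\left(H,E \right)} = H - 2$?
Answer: $32 + 2 i \approx 32.0 + 2.0 i$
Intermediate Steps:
$q{\left(K,F \right)} = K$
$f{\left(H,E \right)} = -2 + H$
$A{\left(M,y \right)} = M + y^{2}$ ($A{\left(M,y \right)} = y y + M = y^{2} + M = M + y^{2}$)
$m{\left(C \right)} = i + C^{2}$ ($m{\left(C \right)} = \sqrt{\left(-2 - 5\right) + 6} + C^{2} = \sqrt{-7 + 6} + C^{2} = \sqrt{-1} + C^{2} = i + C^{2}$)
$m{\left(4 \right)} 2 = \left(i + 4^{2}\right) 2 = \left(i + 16\right) 2 = \left(16 + i\right) 2 = 32 + 2 i$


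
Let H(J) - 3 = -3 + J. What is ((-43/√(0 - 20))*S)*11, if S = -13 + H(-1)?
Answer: -3311*I*√5/5 ≈ -1480.7*I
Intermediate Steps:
H(J) = J (H(J) = 3 + (-3 + J) = J)
S = -14 (S = -13 - 1 = -14)
((-43/√(0 - 20))*S)*11 = (-43/√(0 - 20)*(-14))*11 = (-43*(-I*√5/10)*(-14))*11 = (-(-43)*I*√5/10*(-14))*11 = ((43*I*√5/10)*(-14))*11 = -301*I*√5/5*11 = -3311*I*√5/5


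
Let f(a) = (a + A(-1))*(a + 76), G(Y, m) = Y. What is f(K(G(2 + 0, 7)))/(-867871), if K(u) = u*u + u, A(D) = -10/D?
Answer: -1312/867871 ≈ -0.0015117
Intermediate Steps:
K(u) = u + u² (K(u) = u² + u = u + u²)
f(a) = (10 + a)*(76 + a) (f(a) = (a - 10/(-1))*(a + 76) = (a - 10*(-1))*(76 + a) = (a + 10)*(76 + a) = (10 + a)*(76 + a))
f(K(G(2 + 0, 7)))/(-867871) = (760 + ((2 + 0)*(1 + (2 + 0)))² + 86*((2 + 0)*(1 + (2 + 0))))/(-867871) = (760 + (2*(1 + 2))² + 86*(2*(1 + 2)))*(-1/867871) = (760 + (2*3)² + 86*(2*3))*(-1/867871) = (760 + 6² + 86*6)*(-1/867871) = (760 + 36 + 516)*(-1/867871) = 1312*(-1/867871) = -1312/867871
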